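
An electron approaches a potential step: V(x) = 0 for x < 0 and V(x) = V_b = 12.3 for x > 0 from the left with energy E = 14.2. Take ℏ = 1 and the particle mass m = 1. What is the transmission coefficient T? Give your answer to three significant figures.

T = 0.784

The wavenumbers are k₁ = √(2mE)/ℏ = 5.329 on the left and k₂ = √(2m(E − V_b))/ℏ = 1.949 on the right.
Continuity of ψ and ψ′ at the step yields the reflection amplitude r = (k₁ − k₂)/(k₁ + k₂) = 0.4644; thus R = |r|² = 0.2156, T = 0.7844.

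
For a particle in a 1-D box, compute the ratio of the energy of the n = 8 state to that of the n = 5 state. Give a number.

Since E_n ∝ n², the ratio is (8/5)² = 2.56.

2.56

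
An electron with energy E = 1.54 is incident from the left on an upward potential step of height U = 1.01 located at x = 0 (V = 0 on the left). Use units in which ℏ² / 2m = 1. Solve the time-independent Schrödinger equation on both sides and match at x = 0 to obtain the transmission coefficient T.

T = 0.932

The wavenumbers are k₁ = √(2mE)/ℏ = 1.241 on the left and k₂ = √(2m(E − U))/ℏ = 0.7280 on the right.
Continuity of ψ and ψ′ at the step yields the reflection amplitude r = (k₁ − k₂)/(k₁ + k₂) = 0.2605; thus R = |r|² = 0.06787, T = 0.9321.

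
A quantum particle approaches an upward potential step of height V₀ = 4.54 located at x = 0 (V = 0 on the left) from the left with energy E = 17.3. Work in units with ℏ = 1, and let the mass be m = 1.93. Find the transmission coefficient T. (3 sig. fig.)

T = 0.994

The wavenumbers are k₁ = √(2mE)/ℏ = 8.172 on the left and k₂ = √(2m(E − V₀))/ℏ = 7.018 on the right.
Continuity of ψ and ψ′ at the step yields the reflection amplitude r = (k₁ − k₂)/(k₁ + k₂) = 0.07595; thus R = |r|² = 0.005769, T = 0.9942.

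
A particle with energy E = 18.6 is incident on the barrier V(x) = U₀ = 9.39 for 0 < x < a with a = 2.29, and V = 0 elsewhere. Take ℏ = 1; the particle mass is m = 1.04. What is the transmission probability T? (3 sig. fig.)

T = 0.961

Above the barrier the interior wavenumber is k₂ = √(2m(E − U₀))/ℏ = 4.377, giving phase k₂a = 10.02.
T = [1 + U₀² sin²(k₂a) / (4E(E − U₀))]⁻¹ = 1/1.041 = 0.961.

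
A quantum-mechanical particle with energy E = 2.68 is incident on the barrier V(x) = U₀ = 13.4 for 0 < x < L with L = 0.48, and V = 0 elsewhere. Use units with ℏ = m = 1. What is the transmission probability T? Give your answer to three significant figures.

Since E < U₀ the interior solution is evanescent with decay constant κ = √(2m(U₀ − E))/ℏ = 4.630.
κL = 2.223, sinh(κL) = 4.561.
The exact tunnelling result is T⁻¹ = 1 + U₀² sinh²(κL) / [4E(U₀ − E)] = 33.51, so T = 0.0298.

T = 0.0298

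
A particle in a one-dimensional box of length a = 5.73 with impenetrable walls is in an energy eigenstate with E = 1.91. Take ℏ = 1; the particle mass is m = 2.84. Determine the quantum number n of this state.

n = 6

From E_n = n²π²ℏ²/(2ma²) invert to n = √(2ma²E)/(πℏ).
n = (5.73/π) × √(2 × 2.84 × 1.91) = 6.008 → n = 6.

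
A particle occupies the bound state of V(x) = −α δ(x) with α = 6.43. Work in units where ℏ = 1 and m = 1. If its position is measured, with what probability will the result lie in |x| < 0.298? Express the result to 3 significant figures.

The normalised bound state is ψ = √κ e^{−κ|x|} with κ = mα/ℏ² = 6.430.
P(|x| < d) = ∫_{−d}^{d} κ e^{−2κ|x|} dx = 1 − e^{−2κd} = 1 − e^{−3.832} = 0.9783.

P = 0.978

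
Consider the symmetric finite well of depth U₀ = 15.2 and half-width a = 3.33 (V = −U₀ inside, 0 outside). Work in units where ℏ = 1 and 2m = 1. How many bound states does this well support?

Define the well-strength parameter z₀ = (a/ℏ)√(2mU₀) = 3.33 × √(2·0.5·15.2) = 12.98.
The even/odd transcendental equations gain one root per π/2 in z₀, giving N = 1 + ⌊2z₀/π⌋ = 1 + ⌊8.265⌋ = 9.

N = 9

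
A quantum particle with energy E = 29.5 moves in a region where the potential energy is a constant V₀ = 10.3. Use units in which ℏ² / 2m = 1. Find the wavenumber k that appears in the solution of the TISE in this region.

k = 4.38

With E > V₀ the solution is oscillatory, ψ ∝ e^{±ikx} with k = √(2m(E − V₀))/ℏ.
k = √(2 × 0.5 × 19.2) = 4.382.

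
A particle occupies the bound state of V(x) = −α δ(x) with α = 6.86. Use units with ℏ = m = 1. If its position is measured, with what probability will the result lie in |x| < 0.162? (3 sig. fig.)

P = 0.892

The normalised bound state is ψ = √κ e^{−κ|x|} with κ = mα/ℏ² = 6.860.
P(|x| < d) = ∫_{−d}^{d} κ e^{−2κ|x|} dx = 1 − e^{−2κd} = 1 − e^{−2.223} = 0.8917.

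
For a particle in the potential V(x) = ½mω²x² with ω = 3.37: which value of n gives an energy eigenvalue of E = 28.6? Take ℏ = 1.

Invert E_n = (n + ½)ℏω: n = E/ℏω − ½ = 7.987, so n = 8.

n = 8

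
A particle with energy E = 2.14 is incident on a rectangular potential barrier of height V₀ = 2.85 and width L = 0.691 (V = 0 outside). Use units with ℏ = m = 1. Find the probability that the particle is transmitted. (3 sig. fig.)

Since E < V₀ the interior solution is evanescent with decay constant κ = √(2m(V₀ − E))/ℏ = 1.192.
κL = 0.8234, sinh(κL) = 0.9197.
Matching ψ, ψ′ at both faces gives T = [1 + V₀² sinh²(κL) / (4E(V₀ − E))]⁻¹ = 1/2.130 = 0.469.

T = 0.469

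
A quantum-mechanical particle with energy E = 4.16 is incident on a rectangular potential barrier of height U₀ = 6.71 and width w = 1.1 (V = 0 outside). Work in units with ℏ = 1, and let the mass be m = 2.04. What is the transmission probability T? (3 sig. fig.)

E < U₀: inside the barrier ψ ∝ e^{±κx} with κ = √(2m(U₀ − E))/ℏ = 3.226.
κw = 3.548, sinh(κw) = 17.36.
Matching ψ, ψ′ at both faces gives T = [1 + U₀² sinh²(κw) / (4E(U₀ − E))]⁻¹ = 1/320.7 = 0.00312.

T = 0.00312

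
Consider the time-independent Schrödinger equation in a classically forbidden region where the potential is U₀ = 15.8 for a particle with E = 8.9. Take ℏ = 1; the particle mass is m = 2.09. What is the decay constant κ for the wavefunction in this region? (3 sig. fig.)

Since E < U₀ the TISE in this region is ψ'' = κ²ψ with κ = √(2m(U₀ − E))/ℏ.
κ = √(2 × 2.09 × 6.9) = 5.370.

κ = 5.37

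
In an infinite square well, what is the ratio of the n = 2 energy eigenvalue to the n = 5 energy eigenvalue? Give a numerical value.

0.16

Since E_n ∝ n², the ratio is (2/5)² = 0.16.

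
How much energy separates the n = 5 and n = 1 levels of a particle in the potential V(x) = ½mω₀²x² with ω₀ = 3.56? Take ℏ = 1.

E_n = ℏω₀(n + ½), so ΔE = (5 − 1) ℏω₀ = 4 × 3.56 = 14.24.

ΔE = 14.2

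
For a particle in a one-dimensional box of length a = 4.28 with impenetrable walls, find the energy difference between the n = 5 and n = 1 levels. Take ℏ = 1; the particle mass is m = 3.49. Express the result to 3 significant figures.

ΔE = 1.85

E_n = n²π²ℏ²/(2ma²), so ΔE = (5² − 1²) π²ℏ²/(2ma²).
ΔE = 24 × π² / (2 × 3.49 × 4.28²) = 1.853.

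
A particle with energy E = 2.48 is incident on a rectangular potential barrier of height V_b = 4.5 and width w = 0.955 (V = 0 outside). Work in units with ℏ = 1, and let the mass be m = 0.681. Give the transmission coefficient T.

E < V_b: inside the barrier ψ ∝ e^{±κx} with κ = √(2m(V_b − E))/ℏ = 1.659.
κw = 1.584, sinh(κw) = 2.335.
Matching ψ, ψ′ at both faces gives T = [1 + V_b² sinh²(κw) / (4E(V_b − E))]⁻¹ = 1/6.509 = 0.154.

T = 0.154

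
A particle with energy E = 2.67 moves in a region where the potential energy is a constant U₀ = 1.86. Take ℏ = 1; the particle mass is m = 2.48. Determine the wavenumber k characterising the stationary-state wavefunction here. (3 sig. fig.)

k = 2.00

With E > U₀ the solution is oscillatory, ψ ∝ e^{±ikx} with k = √(2m(E − U₀))/ℏ.
k = √(2 × 2.48 × 0.81) = 2.004.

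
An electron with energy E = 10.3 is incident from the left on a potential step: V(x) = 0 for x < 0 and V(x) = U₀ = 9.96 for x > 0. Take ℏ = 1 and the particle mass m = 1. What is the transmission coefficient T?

On each side the TISE gives plane waves with k = √(2m(E − V))/ℏ: k₁ = √(2·1·10.3) = 4.539, k₂ = √(2·1·0.34) = 0.8246.
Matching ψ and ψ′ at x = 0 gives r = (k₁ − k₂)/(k₁ + k₂), so R = r² = 0.4796 and T = 1 − R = 0.5204.

T = 0.520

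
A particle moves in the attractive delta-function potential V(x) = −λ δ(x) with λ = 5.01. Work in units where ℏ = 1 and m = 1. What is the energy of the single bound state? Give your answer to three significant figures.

For x ≠ 0 the bound state is ψ ∝ e^{−κ|x|}; integrating the TISE across the delta gives the cusp condition 2κ = 2mλ/ℏ², so κ = 5.010.
Then E = −ℏ²κ²/(2m) = −mλ²/(2ℏ²) = -12.55.

E = -12.6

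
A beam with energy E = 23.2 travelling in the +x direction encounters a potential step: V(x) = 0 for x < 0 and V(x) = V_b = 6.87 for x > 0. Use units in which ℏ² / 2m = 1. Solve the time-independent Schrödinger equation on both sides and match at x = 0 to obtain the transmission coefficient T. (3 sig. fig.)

T = 0.992

On each side the TISE gives plane waves with k = √(2m(E − V))/ℏ: k₁ = √(2·½·23.2) = 4.817, k₂ = √(2·½·16.33) = 4.041.
Matching ψ and ψ′ at x = 0 gives r = (k₁ − k₂)/(k₁ + k₂), so R = r² = 0.007667 and T = 1 − R = 0.9923.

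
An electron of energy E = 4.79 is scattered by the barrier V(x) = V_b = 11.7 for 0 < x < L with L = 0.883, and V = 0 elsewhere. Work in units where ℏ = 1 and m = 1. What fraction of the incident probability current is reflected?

R = 0.995

E < V_b: inside the barrier ψ ∝ e^{±κx} with κ = √(2m(V_b − E))/ℏ = 3.718.
κL = 3.283, sinh(κL) = 13.30.
Matching ψ, ψ′ at both faces gives T = [1 + V_b² sinh²(κL) / (4E(V_b − E))]⁻¹ = 1/184.0 = 0.00544.
R = 1 − T = 0.995.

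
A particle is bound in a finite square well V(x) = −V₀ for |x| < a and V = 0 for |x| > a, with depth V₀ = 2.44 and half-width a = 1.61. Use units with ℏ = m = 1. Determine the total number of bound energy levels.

N = 3

The dimensionless depth is z₀ = a√(2mV₀)/ℏ = 1.61 × √(4.880) = 3.557.
The even/odd transcendental equations gain one root per π/2 in z₀, giving N = 1 + ⌊2z₀/π⌋ = 1 + ⌊2.264⌋ = 3.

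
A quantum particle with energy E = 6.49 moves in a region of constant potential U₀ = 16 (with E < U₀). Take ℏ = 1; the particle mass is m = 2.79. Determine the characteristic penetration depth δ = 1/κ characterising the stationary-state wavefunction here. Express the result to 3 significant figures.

δ = 0.137

Since E < U₀ the TISE in this region is ψ'' = κ²ψ with κ = √(2m(U₀ − E))/ℏ.
κ = √(2 × 2.79 × 9.51) = 7.285. The penetration depth is δ = 1/κ = 0.137.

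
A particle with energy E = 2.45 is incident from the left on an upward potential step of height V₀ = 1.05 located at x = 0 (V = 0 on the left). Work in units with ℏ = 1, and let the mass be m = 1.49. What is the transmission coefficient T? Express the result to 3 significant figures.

T = 0.981

On each side the TISE gives plane waves with k = √(2m(E − V))/ℏ: k₁ = √(2·1.49·2.45) = 2.702, k₂ = √(2·1.49·1.4) = 2.043.
Continuity of ψ and ψ′ at the step yields the reflection amplitude r = (k₁ − k₂)/(k₁ + k₂) = 0.1390; thus R = |r|² = 0.01932, T = 0.9807.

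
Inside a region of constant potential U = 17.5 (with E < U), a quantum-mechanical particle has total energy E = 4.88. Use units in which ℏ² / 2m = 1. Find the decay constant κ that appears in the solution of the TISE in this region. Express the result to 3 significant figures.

Since E < U the TISE in this region is ψ'' = κ²ψ with κ = √(2m(U − E))/ℏ.
κ = √(2 × 0.5 × 12.62) = 3.552.

κ = 3.55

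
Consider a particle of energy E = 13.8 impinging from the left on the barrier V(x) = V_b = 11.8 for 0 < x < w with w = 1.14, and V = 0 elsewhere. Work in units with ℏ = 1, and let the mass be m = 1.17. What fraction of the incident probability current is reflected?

R = 0.330

E > V_b: inside the barrier k₂ = √(2m(E − V_b))/ℏ = 2.163, k₂w = 2.466.
Matching at both interfaces gives T⁻¹ = 1 + V_b² sin²(k₂w) / [4E(E − V_b)] = 1.493, hence T = 0.670.
R = 1 − T = 0.330.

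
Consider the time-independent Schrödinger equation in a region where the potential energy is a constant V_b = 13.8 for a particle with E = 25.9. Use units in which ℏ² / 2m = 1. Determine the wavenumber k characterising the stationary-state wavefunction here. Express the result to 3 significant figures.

k = 3.48

With E > V_b the solution is oscillatory, ψ ∝ e^{±ikx} with k = √(2m(E − V_b))/ℏ.
k = √(2 × 0.5 × 12.1) = 3.479.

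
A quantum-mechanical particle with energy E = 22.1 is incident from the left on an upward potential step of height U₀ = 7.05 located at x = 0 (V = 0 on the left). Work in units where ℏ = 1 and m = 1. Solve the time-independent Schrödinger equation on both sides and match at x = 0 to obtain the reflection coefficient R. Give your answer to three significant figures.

The wavenumbers are k₁ = √(2mE)/ℏ = 6.648 on the left and k₂ = √(2m(E − U₀))/ℏ = 5.486 on the right.
Matching ψ and ψ′ at x = 0 gives r = (k₁ − k₂)/(k₁ + k₂), so R = r² = 0.009169 and T = 1 − R = 0.9908.

R = 0.00917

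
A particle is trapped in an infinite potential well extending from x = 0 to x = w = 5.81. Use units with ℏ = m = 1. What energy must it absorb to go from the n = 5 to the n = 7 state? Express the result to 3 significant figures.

E_n = n²π²ℏ²/(2mw²), so ΔE = (7² − 5²) π²ℏ²/(2mw²).
ΔE = 24 × π² / (2 × 1 × 5.81²) = 3.509.

ΔE = 3.51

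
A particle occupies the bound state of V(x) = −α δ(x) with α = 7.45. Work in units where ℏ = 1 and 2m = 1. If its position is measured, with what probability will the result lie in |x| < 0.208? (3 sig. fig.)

P = 0.788

The normalised bound state is ψ = √κ e^{−κ|x|} with κ = mα/ℏ² = 3.725.
P(|x| < d) = ∫_{−d}^{d} κ e^{−2κ|x|} dx = 1 − e^{−2κd} = 1 − e^{−1.550} = 0.7877.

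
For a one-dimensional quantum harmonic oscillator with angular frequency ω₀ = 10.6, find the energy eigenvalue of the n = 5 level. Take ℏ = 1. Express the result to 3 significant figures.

E = 58.3

Using E_n = (n + ½)ℏω₀: E_5 = 5.5 × 10.6 = 58.30.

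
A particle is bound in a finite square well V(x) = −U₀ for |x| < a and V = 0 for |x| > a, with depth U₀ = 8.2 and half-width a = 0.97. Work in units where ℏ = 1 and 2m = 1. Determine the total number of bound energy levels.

N = 2

Define the well-strength parameter z₀ = (a/ℏ)√(2mU₀) = 0.97 × √(2·0.5·8.2) = 2.778.
A new bound state (alternating even/odd) appears each time z₀ passes a multiple of π/2, so N = ⌊2z₀/π⌋ + 1 = ⌊1.768⌋ + 1 = 2.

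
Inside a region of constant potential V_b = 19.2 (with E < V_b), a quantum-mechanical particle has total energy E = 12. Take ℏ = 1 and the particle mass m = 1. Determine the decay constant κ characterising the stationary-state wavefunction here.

κ = 3.79

Since E < V_b the TISE in this region is ψ'' = κ²ψ with κ = √(2m(V_b − E))/ℏ.
κ = √(2 × 1 × 7.2) = 3.795.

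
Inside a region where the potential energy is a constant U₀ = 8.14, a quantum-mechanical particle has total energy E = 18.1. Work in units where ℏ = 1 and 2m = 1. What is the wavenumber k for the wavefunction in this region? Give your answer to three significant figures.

With E > U₀ the solution is oscillatory, ψ ∝ e^{±ikx} with k = √(2m(E − U₀))/ℏ.
k = √(2 × 0.5 × 9.96) = 3.156.

k = 3.16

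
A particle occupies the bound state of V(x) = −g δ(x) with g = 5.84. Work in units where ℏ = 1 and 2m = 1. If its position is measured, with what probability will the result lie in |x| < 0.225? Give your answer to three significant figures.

P = 0.731

The normalised bound state is ψ = √κ e^{−κ|x|} with κ = mg/ℏ² = 2.920.
P(|x| < d) = ∫_{−d}^{d} κ e^{−2κ|x|} dx = 1 − e^{−2κd} = 1 − e^{−1.314} = 0.7313.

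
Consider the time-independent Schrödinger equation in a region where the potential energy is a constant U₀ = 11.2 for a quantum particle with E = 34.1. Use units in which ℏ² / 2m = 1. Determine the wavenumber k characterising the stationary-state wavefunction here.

With E > U₀ the solution is oscillatory, ψ ∝ e^{±ikx} with k = √(2m(E − U₀))/ℏ.
k = √(2 × 0.5 × 22.9) = 4.785.

k = 4.79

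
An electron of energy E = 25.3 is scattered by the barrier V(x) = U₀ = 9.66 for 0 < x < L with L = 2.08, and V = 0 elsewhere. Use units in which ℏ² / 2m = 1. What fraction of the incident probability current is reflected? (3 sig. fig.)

Above the barrier the interior wavenumber is k₂ = √(2m(E − U₀))/ℏ = 3.955, giving phase k₂L = 8.226.
T = [1 + U₀² sin²(k₂L) / (4E(E − U₀))]⁻¹ = 1/1.051 = 0.951.
R = 1 − T = 0.0487.

R = 0.0487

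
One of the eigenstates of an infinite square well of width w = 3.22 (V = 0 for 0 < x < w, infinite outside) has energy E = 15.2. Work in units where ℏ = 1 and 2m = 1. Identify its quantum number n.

For an infinite well E_n = n²π²ℏ²/(2mw²), so n = (w/πℏ)√(2mE).
n = (3.22/π) × √(2 × 0.5 × 15.2) = 3.996 → n = 4.

n = 4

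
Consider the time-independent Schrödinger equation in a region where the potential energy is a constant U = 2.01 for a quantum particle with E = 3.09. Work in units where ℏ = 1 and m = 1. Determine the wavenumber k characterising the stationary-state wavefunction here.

k = 1.47

With E > U the solution is oscillatory, ψ ∝ e^{±ikx} with k = √(2m(E − U))/ℏ.
k = √(2 × 1 × 1.08) = 1.470.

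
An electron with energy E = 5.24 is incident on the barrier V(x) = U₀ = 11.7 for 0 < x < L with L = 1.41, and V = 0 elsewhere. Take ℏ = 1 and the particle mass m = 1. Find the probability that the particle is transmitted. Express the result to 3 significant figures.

T = 0.000157

E < U₀: inside the barrier ψ ∝ e^{±κx} with κ = √(2m(U₀ − E))/ℏ = 3.594.
κL = 5.068, sinh(κL) = 79.44.
The exact tunnelling result is T⁻¹ = 1 + U₀² sinh²(κL) / [4E(U₀ − E)] = 6381, so T = 0.000157.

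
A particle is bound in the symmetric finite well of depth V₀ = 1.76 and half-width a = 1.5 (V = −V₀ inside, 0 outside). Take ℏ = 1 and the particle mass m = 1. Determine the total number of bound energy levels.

N = 2

The dimensionless depth is z₀ = a√(2mV₀)/ℏ = 1.5 × √(3.520) = 2.814.
The even/odd transcendental equations gain one root per π/2 in z₀, giving N = 1 + ⌊2z₀/π⌋ = 1 + ⌊1.792⌋ = 2.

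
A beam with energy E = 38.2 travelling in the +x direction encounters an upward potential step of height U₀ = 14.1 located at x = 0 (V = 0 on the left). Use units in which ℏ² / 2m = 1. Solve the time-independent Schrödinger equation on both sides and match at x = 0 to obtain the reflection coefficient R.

R = 0.0131

On each side the TISE gives plane waves with k = √(2m(E − V))/ℏ: k₁ = √(2·½·38.2) = 6.181, k₂ = √(2·½·24.1) = 4.909.
Matching ψ and ψ′ at x = 0 gives r = (k₁ − k₂)/(k₁ + k₂), so R = r² = 0.01314 and T = 1 − R = 0.9869.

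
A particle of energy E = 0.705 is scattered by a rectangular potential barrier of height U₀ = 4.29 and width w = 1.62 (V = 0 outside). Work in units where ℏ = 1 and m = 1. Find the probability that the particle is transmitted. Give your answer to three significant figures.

Since E < U₀ the interior solution is evanescent with decay constant κ = √(2m(U₀ − E))/ℏ = 2.678.
κw = 4.338, sinh(κw) = 38.26.
Matching ψ, ψ′ at both faces gives T = [1 + U₀² sinh²(κw) / (4E(U₀ − E))]⁻¹ = 1/2666 = 0.000375.

T = 0.000375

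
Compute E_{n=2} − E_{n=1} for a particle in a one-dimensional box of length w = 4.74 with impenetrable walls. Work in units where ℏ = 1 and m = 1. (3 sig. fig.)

ΔE = 0.659

E_n = n²π²ℏ²/(2mw²), so ΔE = (2² − 1²) π²ℏ²/(2mw²).
ΔE = 3 × π² / (2 × 1 × 4.74²) = 0.6589.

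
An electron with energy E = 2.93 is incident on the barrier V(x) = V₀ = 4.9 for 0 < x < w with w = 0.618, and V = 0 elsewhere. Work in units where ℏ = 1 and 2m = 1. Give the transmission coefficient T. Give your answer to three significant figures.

T = 0.500

Since E < V₀ the interior solution is evanescent with decay constant κ = √(2m(V₀ − E))/ℏ = 1.404.
κw = 0.8674, sinh(κw) = 0.9803.
The exact tunnelling result is T⁻¹ = 1 + V₀² sinh²(κw) / [4E(V₀ − E)] = 1.999, so T = 0.500.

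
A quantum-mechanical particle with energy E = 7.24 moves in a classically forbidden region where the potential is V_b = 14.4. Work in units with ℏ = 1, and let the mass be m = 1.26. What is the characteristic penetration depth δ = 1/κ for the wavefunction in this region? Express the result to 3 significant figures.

Since E < V_b the TISE in this region is ψ'' = κ²ψ with κ = √(2m(V_b − E))/ℏ.
κ = √(2 × 1.26 × 7.16) = 4.248. The penetration depth is δ = 1/κ = 0.235.

δ = 0.235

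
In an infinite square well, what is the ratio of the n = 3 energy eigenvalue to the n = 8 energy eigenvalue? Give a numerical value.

E_n = n²π²ℏ²/(2mL²) so the ratio is n₂²/n₁² = 9/64 = 0.140625.

0.140625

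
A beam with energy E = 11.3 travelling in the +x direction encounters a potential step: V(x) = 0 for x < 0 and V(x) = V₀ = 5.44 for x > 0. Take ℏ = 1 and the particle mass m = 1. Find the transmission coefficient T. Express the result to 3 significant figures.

T = 0.974

The wavenumbers are k₁ = √(2mE)/ℏ = 4.754 on the left and k₂ = √(2m(E − V₀))/ℏ = 3.423 on the right.
Continuity of ψ and ψ′ at the step yields the reflection amplitude r = (k₁ − k₂)/(k₁ + k₂) = 0.1627; thus R = |r|² = 0.02647, T = 0.9735.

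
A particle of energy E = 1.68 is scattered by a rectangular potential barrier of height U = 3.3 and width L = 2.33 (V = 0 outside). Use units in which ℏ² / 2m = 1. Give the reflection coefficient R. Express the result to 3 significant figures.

R = 0.989

Since E < U the interior solution is evanescent with decay constant κ = √(2m(U − E))/ℏ = 1.273.
κL = 2.966, sinh(κL) = 9.677.
The exact tunnelling result is T⁻¹ = 1 + U² sinh²(κL) / [4E(U − E)] = 94.68, so T = 0.0106.
R = 1 − T = 0.989.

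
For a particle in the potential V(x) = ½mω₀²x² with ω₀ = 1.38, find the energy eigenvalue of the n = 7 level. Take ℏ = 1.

E = 10.4

The oscillator eigenvalues are E_n = ℏω₀(n + ½), so E_7 = 1.38 × 7.5 = 10.35.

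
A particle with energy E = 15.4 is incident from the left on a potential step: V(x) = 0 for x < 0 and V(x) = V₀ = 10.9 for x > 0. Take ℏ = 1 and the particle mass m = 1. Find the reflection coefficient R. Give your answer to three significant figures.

R = 0.0889

The wavenumbers are k₁ = √(2mE)/ℏ = 5.550 on the left and k₂ = √(2m(E − V₀))/ℏ = 3.000 on the right.
Continuity of ψ and ψ′ at the step yields the reflection amplitude r = (k₁ − k₂)/(k₁ + k₂) = 0.2982; thus R = |r|² = 0.08894, T = 0.9111.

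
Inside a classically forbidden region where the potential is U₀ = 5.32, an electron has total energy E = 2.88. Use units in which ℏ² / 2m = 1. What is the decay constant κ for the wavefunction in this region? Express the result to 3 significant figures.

κ = 1.56

Since E < U₀ the TISE in this region is ψ'' = κ²ψ with κ = √(2m(U₀ − E))/ℏ.
κ = √(2 × 0.5 × 2.44) = 1.562.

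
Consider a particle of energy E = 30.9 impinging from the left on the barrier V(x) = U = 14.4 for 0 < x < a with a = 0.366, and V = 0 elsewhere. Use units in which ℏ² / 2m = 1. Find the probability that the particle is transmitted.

E > U: inside the barrier k₂ = √(2m(E − U))/ℏ = 4.062, k₂a = 1.487.
Matching at both interfaces gives T⁻¹ = 1 + U² sin²(k₂a) / [4E(E − U)] = 1.101, hence T = 0.908.

T = 0.908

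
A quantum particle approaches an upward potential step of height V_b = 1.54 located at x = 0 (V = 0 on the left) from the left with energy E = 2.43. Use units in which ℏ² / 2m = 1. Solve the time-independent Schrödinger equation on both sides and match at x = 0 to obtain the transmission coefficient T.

T = 0.940

On each side the TISE gives plane waves with k = √(2m(E − V))/ℏ: k₁ = √(2·½·2.43) = 1.559, k₂ = √(2·½·0.89) = 0.9434.
Continuity of ψ and ψ′ at the step yields the reflection amplitude r = (k₁ − k₂)/(k₁ + k₂) = 0.2460; thus R = |r|² = 0.06050, T = 0.9395.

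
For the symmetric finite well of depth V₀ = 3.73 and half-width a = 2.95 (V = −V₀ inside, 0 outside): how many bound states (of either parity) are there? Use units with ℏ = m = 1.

Define the well-strength parameter z₀ = (a/ℏ)√(2mV₀) = 2.95 × √(2·1·3.73) = 8.057.
A new bound state (alternating even/odd) appears each time z₀ passes a multiple of π/2, so N = ⌊2z₀/π⌋ + 1 = ⌊5.129⌋ + 1 = 6.

N = 6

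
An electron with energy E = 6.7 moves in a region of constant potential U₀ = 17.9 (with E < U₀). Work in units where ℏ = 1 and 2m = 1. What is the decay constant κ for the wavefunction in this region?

κ = 3.35

Since E < U₀ the TISE in this region is ψ'' = κ²ψ with κ = √(2m(U₀ − E))/ℏ.
κ = √(2 × 0.5 × 11.2) = 3.347.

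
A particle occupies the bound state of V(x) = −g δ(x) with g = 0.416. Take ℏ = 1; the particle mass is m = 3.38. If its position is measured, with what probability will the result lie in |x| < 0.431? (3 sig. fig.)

The normalised bound state is ψ = √κ e^{−κ|x|} with κ = mg/ℏ² = 1.406.
P(|x| < d) = ∫_{−d}^{d} κ e^{−2κ|x|} dx = 1 − e^{−2κd} = 1 − e^{−1.212} = 0.7024.

P = 0.702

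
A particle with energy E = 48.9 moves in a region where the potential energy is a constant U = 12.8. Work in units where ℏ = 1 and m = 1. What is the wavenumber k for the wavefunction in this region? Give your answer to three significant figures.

With E > U the solution is oscillatory, ψ ∝ e^{±ikx} with k = √(2m(E − U))/ℏ.
k = √(2 × 1 × 36.1) = 8.497.

k = 8.50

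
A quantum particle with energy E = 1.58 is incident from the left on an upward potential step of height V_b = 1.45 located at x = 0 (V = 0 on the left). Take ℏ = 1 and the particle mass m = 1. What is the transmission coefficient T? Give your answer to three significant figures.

On each side the TISE gives plane waves with k = √(2m(E − V))/ℏ: k₁ = √(2·1·1.58) = 1.778, k₂ = √(2·1·0.13) = 0.5099.
Matching ψ and ψ′ at x = 0 gives r = (k₁ − k₂)/(k₁ + k₂), so R = r² = 0.3071 and T = 1 − R = 0.6929.

T = 0.693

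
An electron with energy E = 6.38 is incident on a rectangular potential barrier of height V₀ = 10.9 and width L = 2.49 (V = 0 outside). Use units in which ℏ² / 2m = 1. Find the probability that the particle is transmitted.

T = 0.0000980

Since E < V₀ the interior solution is evanescent with decay constant κ = √(2m(V₀ − E))/ℏ = 2.126.
κL = 5.294, sinh(κL) = 99.55.
The exact tunnelling result is T⁻¹ = 1 + V₀² sinh²(κL) / [4E(V₀ − E)] = 10210, so T = 0.0000980.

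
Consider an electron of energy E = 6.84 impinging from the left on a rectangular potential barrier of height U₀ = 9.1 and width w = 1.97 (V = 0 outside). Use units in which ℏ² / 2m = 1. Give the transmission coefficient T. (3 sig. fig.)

T = 0.00797

Since E < U₀ the interior solution is evanescent with decay constant κ = √(2m(U₀ − E))/ℏ = 1.503.
κw = 2.962, sinh(κw) = 9.638.
Matching ψ, ψ′ at both faces gives T = [1 + U₀² sinh²(κw) / (4E(U₀ − E))]⁻¹ = 1/125.4 = 0.00797.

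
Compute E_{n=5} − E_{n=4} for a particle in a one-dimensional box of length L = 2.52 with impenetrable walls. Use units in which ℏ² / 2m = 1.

ΔE = 14.0

E_n = n²π²ℏ²/(2mL²), so ΔE = (5² − 4²) π²ℏ²/(2mL²).
ΔE = 9 × π² / (2 × 0.5 × 2.52²) = 13.99.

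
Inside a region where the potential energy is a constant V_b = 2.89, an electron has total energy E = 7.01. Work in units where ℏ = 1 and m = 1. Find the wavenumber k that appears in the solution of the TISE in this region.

k = 2.87

With E > V_b the solution is oscillatory, ψ ∝ e^{±ikx} with k = √(2m(E − V_b))/ℏ.
k = √(2 × 1 × 4.12) = 2.871.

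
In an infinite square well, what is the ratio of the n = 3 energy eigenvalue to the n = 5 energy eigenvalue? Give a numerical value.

Since E_n ∝ n², the ratio is (3/5)² = 0.36.

0.36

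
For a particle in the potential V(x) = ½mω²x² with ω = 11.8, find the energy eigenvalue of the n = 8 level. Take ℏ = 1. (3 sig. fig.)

E = 100

Using E_n = (n + ½)ℏω: E_8 = 8.5 × 11.8 = 100.3.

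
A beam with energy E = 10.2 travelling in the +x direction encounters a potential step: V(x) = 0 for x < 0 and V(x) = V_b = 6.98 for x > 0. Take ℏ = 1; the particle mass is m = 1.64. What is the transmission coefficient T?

T = 0.921

The wavenumbers are k₁ = √(2mE)/ℏ = 5.784 on the left and k₂ = √(2m(E − V_b))/ℏ = 3.250 on the right.
Continuity of ψ and ψ′ at the step yields the reflection amplitude r = (k₁ − k₂)/(k₁ + k₂) = 0.2805; thus R = |r|² = 0.07869, T = 0.9213.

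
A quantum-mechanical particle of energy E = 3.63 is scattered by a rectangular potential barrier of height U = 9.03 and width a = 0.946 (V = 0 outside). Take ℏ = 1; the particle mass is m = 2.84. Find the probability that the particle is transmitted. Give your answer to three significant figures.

T = 0.000108

E < U: inside the barrier ψ ∝ e^{±κx} with κ = √(2m(U − E))/ℏ = 5.538.
κa = 5.239, sinh(κa) = 94.25.
The exact tunnelling result is T⁻¹ = 1 + U² sinh²(κa) / [4E(U − E)] = 9240, so T = 0.000108.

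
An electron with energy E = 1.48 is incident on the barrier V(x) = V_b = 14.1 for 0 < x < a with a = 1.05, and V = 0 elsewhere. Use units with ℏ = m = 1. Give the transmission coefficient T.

Since E < V_b the interior solution is evanescent with decay constant κ = √(2m(V_b − E))/ℏ = 5.024.
κa = 5.275, sinh(κa) = 97.71.
The exact tunnelling result is T⁻¹ = 1 + V_b² sinh²(κa) / [4E(V_b − E)] = 25410, so T = 0.0000394.

T = 0.0000394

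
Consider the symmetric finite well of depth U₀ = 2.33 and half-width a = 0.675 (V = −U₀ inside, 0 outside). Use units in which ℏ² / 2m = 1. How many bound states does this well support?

The dimensionless depth is z₀ = a√(2mU₀)/ℏ = 0.675 × √(2.330) = 1.030.
A new bound state (alternating even/odd) appears each time z₀ passes a multiple of π/2, so N = ⌊2z₀/π⌋ + 1 = ⌊0.6559⌋ + 1 = 1.

N = 1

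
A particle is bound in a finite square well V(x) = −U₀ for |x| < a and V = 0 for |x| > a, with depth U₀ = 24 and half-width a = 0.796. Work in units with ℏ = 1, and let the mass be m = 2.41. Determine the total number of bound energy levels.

The dimensionless depth is z₀ = a√(2mU₀)/ℏ = 0.796 × √(115.7) = 8.561.
The even/odd transcendental equations gain one root per π/2 in z₀, giving N = 1 + ⌊2z₀/π⌋ = 1 + ⌊5.450⌋ = 6.

N = 6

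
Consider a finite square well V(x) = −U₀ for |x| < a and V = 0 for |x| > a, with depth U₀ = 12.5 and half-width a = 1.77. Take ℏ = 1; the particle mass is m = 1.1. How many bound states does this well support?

Define the well-strength parameter z₀ = (a/ℏ)√(2mU₀) = 1.77 × √(2·1.1·12.5) = 9.282.
A new bound state (alternating even/odd) appears each time z₀ passes a multiple of π/2, so N = ⌊2z₀/π⌋ + 1 = ⌊5.909⌋ + 1 = 6.

N = 6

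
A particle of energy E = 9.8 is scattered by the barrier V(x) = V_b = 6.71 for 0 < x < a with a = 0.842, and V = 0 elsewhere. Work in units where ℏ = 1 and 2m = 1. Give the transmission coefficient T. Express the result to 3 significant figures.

E > V_b: inside the barrier k₂ = √(2m(E − V_b))/ℏ = 1.758, k₂a = 1.480.
Matching at both interfaces gives T⁻¹ = 1 + V_b² sin²(k₂a) / [4E(E − V_b)] = 1.369, hence T = 0.731.

T = 0.731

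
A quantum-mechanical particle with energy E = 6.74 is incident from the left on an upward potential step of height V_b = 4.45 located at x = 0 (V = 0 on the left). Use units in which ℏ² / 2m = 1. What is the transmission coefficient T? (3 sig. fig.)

T = 0.931

The wavenumbers are k₁ = √(2mE)/ℏ = 2.596 on the left and k₂ = √(2m(E − V_b))/ℏ = 1.513 on the right.
Matching ψ and ψ′ at x = 0 gives r = (k₁ − k₂)/(k₁ + k₂), so R = r² = 0.06944 and T = 1 − R = 0.9306.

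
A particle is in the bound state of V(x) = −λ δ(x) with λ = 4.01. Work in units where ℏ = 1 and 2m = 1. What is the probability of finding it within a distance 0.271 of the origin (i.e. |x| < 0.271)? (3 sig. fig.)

The normalised bound state is ψ = √κ e^{−κ|x|} with κ = mλ/ℏ² = 2.005.
P(|x| < d) = ∫_{−d}^{d} κ e^{−2κ|x|} dx = 1 − e^{−2κd} = 1 − e^{−1.087} = 0.6627.

P = 0.663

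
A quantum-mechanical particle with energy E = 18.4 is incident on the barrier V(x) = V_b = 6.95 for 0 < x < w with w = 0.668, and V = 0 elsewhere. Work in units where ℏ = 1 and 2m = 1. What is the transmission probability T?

Above the barrier the interior wavenumber is k₂ = √(2m(E − V_b))/ℏ = 3.384, giving phase k₂w = 2.260.
Matching at both interfaces gives T⁻¹ = 1 + V_b² sin²(k₂w) / [4E(E − V_b)] = 1.034, hence T = 0.967.

T = 0.967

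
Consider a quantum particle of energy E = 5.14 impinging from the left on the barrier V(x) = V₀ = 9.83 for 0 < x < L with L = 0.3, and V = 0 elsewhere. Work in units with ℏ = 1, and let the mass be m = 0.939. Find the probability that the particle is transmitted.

T = 0.493

Since E < V₀ the interior solution is evanescent with decay constant κ = √(2m(V₀ − E))/ℏ = 2.968.
κL = 0.8903, sinh(κL) = 1.013.
Matching ψ, ψ′ at both faces gives T = [1 + V₀² sinh²(κL) / (4E(V₀ − E))]⁻¹ = 1/2.028 = 0.493.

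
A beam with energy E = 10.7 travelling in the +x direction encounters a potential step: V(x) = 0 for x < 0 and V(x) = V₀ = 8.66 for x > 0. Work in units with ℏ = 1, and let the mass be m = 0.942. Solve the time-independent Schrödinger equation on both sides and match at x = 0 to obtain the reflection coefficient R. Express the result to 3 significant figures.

R = 0.154

The wavenumbers are k₁ = √(2mE)/ℏ = 4.490 on the left and k₂ = √(2m(E − V₀))/ℏ = 1.960 on the right.
Continuity of ψ and ψ′ at the step yields the reflection amplitude r = (k₁ − k₂)/(k₁ + k₂) = 0.3921; thus R = |r|² = 0.1538, T = 0.8462.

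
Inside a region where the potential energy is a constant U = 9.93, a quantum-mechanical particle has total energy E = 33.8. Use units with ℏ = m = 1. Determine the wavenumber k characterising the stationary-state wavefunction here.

With E > U the solution is oscillatory, ψ ∝ e^{±ikx} with k = √(2m(E − U))/ℏ.
k = √(2 × 1 × 23.87) = 6.909.

k = 6.91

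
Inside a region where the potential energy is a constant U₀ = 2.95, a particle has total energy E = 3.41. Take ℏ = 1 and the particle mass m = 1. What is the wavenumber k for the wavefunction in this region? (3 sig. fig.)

With E > U₀ the solution is oscillatory, ψ ∝ e^{±ikx} with k = √(2m(E − U₀))/ℏ.
k = √(2 × 1 × 0.46) = 0.9592.

k = 0.959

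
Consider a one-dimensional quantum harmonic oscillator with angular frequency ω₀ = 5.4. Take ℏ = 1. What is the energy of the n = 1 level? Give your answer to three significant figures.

Using E_n = (n + ½)ℏω₀: E_1 = 1.5 × 5.4 = 8.100.

E = 8.10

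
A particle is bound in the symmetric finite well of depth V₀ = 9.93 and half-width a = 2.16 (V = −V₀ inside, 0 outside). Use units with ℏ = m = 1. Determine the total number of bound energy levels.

Define the well-strength parameter z₀ = (a/ℏ)√(2mV₀) = 2.16 × √(2·1·9.93) = 9.626.
The even/odd transcendental equations gain one root per π/2 in z₀, giving N = 1 + ⌊2z₀/π⌋ = 1 + ⌊6.128⌋ = 7.

N = 7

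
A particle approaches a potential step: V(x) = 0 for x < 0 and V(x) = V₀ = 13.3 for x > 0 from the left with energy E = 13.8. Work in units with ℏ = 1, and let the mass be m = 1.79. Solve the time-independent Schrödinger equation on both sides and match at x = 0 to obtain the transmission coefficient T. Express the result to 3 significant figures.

The wavenumbers are k₁ = √(2mE)/ℏ = 7.029 on the left and k₂ = √(2m(E − V₀))/ℏ = 1.338 on the right.
Matching ψ and ψ′ at x = 0 gives r = (k₁ − k₂)/(k₁ + k₂), so R = r² = 0.4626 and T = 1 − R = 0.5374.

T = 0.537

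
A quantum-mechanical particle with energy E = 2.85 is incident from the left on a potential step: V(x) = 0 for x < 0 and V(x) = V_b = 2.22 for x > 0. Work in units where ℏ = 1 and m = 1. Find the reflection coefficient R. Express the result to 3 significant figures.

On each side the TISE gives plane waves with k = √(2m(E − V))/ℏ: k₁ = √(2·1·2.85) = 2.387, k₂ = √(2·1·0.63) = 1.122.
Continuity of ψ and ψ′ at the step yields the reflection amplitude r = (k₁ − k₂)/(k₁ + k₂) = 0.3604; thus R = |r|² = 0.1299, T = 0.8701.

R = 0.130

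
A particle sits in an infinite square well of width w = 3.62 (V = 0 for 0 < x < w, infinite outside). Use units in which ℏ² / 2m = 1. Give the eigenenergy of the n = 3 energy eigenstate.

E = 6.78

Requiring ψ(0) = ψ(w) = 0 quantises k = nπ/w, hence E_n = ℏ²k²/2m = n²π²ℏ²/(2mw²).
E_3 = 3² × π² / (2 × 0.5 × 3.62²) = 6.778.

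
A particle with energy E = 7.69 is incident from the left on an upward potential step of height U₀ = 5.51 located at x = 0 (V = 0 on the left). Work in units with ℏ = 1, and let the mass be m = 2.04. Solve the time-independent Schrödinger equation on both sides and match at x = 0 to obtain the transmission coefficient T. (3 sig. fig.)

The wavenumbers are k₁ = √(2mE)/ℏ = 5.601 on the left and k₂ = √(2m(E − U₀))/ℏ = 2.982 on the right.
Continuity of ψ and ψ′ at the step yields the reflection amplitude r = (k₁ − k₂)/(k₁ + k₂) = 0.3051; thus R = |r|² = 0.09309, T = 0.9069.

T = 0.907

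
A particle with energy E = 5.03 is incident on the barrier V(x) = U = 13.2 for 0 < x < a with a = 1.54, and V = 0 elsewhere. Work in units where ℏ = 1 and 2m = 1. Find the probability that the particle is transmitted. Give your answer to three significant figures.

E < U: inside the barrier ψ ∝ e^{±κx} with κ = √(2m(U − E))/ℏ = 2.858.
κa = 4.402, sinh(κa) = 40.79.
The exact tunnelling result is T⁻¹ = 1 + U² sinh²(κa) / [4E(U − E)] = 1765, so T = 0.000567.

T = 0.000567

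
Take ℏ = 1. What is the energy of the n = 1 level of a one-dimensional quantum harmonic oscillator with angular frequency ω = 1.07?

E = 1.61

The oscillator eigenvalues are E_n = ℏω(n + ½), so E_1 = 1.07 × 1.5 = 1.605.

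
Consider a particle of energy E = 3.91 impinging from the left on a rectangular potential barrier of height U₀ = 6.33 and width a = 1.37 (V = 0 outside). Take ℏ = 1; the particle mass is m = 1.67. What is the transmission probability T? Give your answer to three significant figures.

T = 0.00156

Since E < U₀ the interior solution is evanescent with decay constant κ = √(2m(U₀ − E))/ℏ = 2.843.
κa = 3.895, sinh(κa) = 24.57.
The exact tunnelling result is T⁻¹ = 1 + U₀² sinh²(κa) / [4E(U₀ − E)] = 639.9, so T = 0.00156.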